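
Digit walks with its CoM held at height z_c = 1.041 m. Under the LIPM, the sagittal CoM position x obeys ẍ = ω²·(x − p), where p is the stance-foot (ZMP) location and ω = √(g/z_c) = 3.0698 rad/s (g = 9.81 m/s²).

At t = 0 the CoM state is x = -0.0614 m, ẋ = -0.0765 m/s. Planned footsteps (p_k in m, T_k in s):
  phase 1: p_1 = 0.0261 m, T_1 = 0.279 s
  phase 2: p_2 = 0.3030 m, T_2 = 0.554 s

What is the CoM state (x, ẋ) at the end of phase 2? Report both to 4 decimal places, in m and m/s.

x = -1.2081, ẋ = -4.4688

phase 1: p=0.0261, T=0.279, ωT=0.856474, cosh=1.389750, sinh=0.965093; start (x,ẋ)=(-0.061400, -0.076500) → end (x,ẋ)=(-0.119553, -0.365547)
phase 2: p=0.3030, T=0.554, ωT=1.700669, cosh=2.830087, sinh=2.647525; start (x,ẋ)=(-0.119553, -0.365547) → end (x,ẋ)=(-1.208126, -4.468780)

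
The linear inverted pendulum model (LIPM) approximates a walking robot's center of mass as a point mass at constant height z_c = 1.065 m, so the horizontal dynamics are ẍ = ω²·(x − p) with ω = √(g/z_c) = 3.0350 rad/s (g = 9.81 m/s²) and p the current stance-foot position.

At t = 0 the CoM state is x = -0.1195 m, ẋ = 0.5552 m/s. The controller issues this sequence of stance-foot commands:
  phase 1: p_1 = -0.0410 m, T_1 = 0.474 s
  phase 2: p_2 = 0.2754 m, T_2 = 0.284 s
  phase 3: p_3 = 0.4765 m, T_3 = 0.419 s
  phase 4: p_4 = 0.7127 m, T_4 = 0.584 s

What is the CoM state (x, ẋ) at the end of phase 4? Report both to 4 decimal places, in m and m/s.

phase 1: p=-0.0410, T=0.474, ωT=1.438590, cosh=2.226005, sinh=1.988743; start (x,ẋ)=(-0.119500, 0.555200) → end (x,ẋ)=(0.148064, 0.762065)
phase 2: p=0.2754, T=0.284, ωT=0.861940, cosh=1.395046, sinh=0.972704; start (x,ẋ)=(0.148064, 0.762065) → end (x,ẋ)=(0.341999, 0.687201)
phase 3: p=0.4765, T=0.419, ωT=1.271665, cosh=1.923575, sinh=1.643211; start (x,ẋ)=(0.341999, 0.687201) → end (x,ẋ)=(0.589842, 0.651108)
phase 4: p=0.7127, T=0.584, ωT=1.772440, cosh=3.027557, sinh=2.857639; start (x,ẋ)=(0.589842, 0.651108) → end (x,ẋ)=(0.953799, 0.905729)

x = 0.9538, ẋ = 0.9057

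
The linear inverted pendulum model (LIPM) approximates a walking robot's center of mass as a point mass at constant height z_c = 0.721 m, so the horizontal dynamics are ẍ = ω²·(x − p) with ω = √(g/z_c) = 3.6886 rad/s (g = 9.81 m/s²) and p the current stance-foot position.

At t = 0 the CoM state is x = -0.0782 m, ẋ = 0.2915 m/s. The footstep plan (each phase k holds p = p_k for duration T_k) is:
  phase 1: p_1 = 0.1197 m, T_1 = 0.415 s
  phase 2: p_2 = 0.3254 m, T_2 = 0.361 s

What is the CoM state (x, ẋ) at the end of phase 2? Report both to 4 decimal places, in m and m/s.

phase 1: p=0.1197, T=0.415, ωT=1.530769, cosh=2.419049, sinh=2.202680; start (x,ẋ)=(-0.078200, 0.291500) → end (x,ẋ)=(-0.184958, -0.902746)
phase 2: p=0.3254, T=0.361, ωT=1.331585, cosh=2.025549, sinh=1.761491; start (x,ẋ)=(-0.184958, -0.902746) → end (x,ẋ)=(-1.139462, -5.144575)

x = -1.1395, ẋ = -5.1446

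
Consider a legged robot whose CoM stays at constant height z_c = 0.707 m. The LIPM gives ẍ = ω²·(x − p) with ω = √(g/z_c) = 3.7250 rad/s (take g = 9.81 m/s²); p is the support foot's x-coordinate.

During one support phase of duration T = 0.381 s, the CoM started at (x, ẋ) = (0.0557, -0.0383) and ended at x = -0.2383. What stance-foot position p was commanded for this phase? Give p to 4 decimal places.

ωT = 3.7250·0.381 = 1.419225; cosh(ωT) = 2.187908, sinh(ωT) = 1.946007
x(T) = p + (x₀−p)·cosh(ωT) + (ẋ₀/ω)·sinh(ωT) ⇒ p·(1 − cosh) = x(T) − x₀·cosh − (ẋ₀/ω)·sinh
numerator   = -0.2383 − (0.0557)·2.187908 − (-0.0383/3.7250)·1.946007 = -0.340158
denominator = 1 − 2.187908 = -1.187908
p = -0.340158 / -1.187908 = 0.2864

p = 0.2864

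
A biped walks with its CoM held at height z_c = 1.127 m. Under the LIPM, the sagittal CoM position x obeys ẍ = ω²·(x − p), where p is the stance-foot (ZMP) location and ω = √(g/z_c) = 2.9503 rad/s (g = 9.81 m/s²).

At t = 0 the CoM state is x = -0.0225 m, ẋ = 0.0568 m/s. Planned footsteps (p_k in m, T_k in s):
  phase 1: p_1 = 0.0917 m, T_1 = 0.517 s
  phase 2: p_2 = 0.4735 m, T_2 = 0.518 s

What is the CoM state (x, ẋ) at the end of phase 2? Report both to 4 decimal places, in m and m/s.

x = -1.4571, ẋ = -5.4330

phase 1: p=0.0917, T=0.517, ωT=1.525305, cosh=2.407050, sinh=2.189496; start (x,ẋ)=(-0.022500, 0.056800) → end (x,ẋ)=(-0.141032, -0.600974)
phase 2: p=0.4735, T=0.518, ωT=1.528255, cosh=2.413520, sinh=2.196607; start (x,ẋ)=(-0.141032, -0.600974) → end (x,ẋ)=(-1.457133, -5.433030)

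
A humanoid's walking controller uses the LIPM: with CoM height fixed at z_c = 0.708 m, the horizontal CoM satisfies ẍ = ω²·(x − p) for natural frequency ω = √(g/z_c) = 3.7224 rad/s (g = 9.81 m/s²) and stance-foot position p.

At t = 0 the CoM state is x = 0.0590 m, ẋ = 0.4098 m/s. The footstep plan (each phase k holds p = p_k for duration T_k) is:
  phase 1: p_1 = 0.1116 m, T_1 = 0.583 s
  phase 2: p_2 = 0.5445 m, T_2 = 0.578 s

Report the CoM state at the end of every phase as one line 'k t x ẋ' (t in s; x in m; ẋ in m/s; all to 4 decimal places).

1 0.5830 0.3541 0.9719
2 1.1610 0.8222 1.2291

phase 1: p=0.1116, T=0.583, ωT=2.170159, cosh=4.436919, sinh=4.322760; start (x,ẋ)=(0.059000, 0.409800) → end (x,ẋ)=(0.354112, 0.971861)
phase 2: p=0.5445, T=0.578, ωT=2.151547, cosh=4.357228, sinh=4.240924; start (x,ẋ)=(0.354112, 0.971861) → end (x,ẋ)=(0.822174, 1.229071)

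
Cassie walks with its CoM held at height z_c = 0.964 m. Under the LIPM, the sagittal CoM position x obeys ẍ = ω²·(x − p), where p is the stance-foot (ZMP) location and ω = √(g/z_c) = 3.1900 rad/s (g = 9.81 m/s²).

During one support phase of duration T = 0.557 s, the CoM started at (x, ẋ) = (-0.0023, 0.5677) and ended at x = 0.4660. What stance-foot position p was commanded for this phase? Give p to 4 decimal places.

p = 0.0186

ωT = 3.1900·0.557 = 1.776830; cosh(ωT) = 3.040131, sinh(ωT) = 2.870957
x(T) = p + (x₀−p)·cosh(ωT) + (ẋ₀/ω)·sinh(ωT) ⇒ p·(1 − cosh) = x(T) − x₀·cosh − (ẋ₀/ω)·sinh
numerator   = 0.4660 − (-0.0023)·3.040131 − (0.5677/3.1900)·2.870957 = -0.037930
denominator = 1 − 3.040131 = -2.040131
p = -0.037930 / -2.040131 = 0.0186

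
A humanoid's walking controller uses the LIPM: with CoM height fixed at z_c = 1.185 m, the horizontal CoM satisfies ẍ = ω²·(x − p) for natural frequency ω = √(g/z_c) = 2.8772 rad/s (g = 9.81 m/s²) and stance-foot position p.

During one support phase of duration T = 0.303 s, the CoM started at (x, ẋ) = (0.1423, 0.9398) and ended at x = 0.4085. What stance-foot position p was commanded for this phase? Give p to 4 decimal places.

p = 0.2807

ωT = 2.8772·0.303 = 0.871792; cosh(ωT) = 1.404696, sinh(ωT) = 0.986495
x(T) = p + (x₀−p)·cosh(ωT) + (ẋ₀/ω)·sinh(ωT) ⇒ p·(1 − cosh) = x(T) − x₀·cosh − (ẋ₀/ω)·sinh
numerator   = 0.4085 − (0.1423)·1.404696 − (0.9398/2.8772)·0.986495 = -0.113614
denominator = 1 − 1.404696 = -0.404696
p = -0.113614 / -0.404696 = 0.2807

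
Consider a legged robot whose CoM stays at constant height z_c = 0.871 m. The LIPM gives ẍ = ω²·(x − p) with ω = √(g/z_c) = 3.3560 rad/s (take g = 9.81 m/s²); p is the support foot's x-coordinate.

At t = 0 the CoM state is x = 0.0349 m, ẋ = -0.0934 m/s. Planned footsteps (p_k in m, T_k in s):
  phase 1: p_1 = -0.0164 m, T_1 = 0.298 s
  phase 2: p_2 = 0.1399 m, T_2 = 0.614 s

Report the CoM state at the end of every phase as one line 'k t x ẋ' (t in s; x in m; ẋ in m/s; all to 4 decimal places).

phase 1: p=-0.0164, T=0.298, ωT=1.000088, cosh=1.543184, sinh=1.175337; start (x,ẋ)=(0.034900, -0.093400) → end (x,ẋ)=(0.030055, 0.058216)
phase 2: p=0.1399, T=0.614, ωT=2.060584, cosh=3.988966, sinh=3.861587; start (x,ẋ)=(0.030055, 0.058216) → end (x,ẋ)=(-0.231282, -1.191316)

1 0.2980 0.0301 0.0582
2 0.9120 -0.2313 -1.1913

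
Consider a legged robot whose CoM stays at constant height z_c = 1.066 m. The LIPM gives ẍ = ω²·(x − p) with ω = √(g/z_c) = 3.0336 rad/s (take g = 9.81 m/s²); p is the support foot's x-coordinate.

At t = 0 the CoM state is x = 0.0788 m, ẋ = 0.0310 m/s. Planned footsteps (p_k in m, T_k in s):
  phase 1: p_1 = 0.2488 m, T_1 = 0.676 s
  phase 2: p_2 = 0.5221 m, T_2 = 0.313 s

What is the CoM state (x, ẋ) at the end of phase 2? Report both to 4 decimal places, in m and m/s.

phase 1: p=0.2488, T=0.676, ωT=2.050714, cosh=3.951045, sinh=3.822402; start (x,ẋ)=(0.078800, 0.031000) → end (x,ẋ)=(-0.383817, -1.848776)
phase 2: p=0.5221, T=0.313, ωT=0.949517, cosh=1.485694, sinh=1.098766; start (x,ẋ)=(-0.383817, -1.848776) → end (x,ẋ)=(-1.493440, -5.766334)

x = -1.4934, ẋ = -5.7663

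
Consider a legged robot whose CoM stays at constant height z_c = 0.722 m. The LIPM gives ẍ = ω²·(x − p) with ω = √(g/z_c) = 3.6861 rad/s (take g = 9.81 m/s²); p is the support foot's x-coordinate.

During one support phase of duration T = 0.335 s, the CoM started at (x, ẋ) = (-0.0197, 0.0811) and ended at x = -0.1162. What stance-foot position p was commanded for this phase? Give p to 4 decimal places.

ωT = 3.6861·0.335 = 1.234844; cosh(ωT) = 1.864360, sinh(ωT) = 1.573480
x(T) = p + (x₀−p)·cosh(ωT) + (ẋ₀/ω)·sinh(ωT) ⇒ p·(1 − cosh) = x(T) − x₀·cosh − (ẋ₀/ω)·sinh
numerator   = -0.1162 − (-0.0197)·1.864360 − (0.0811/3.6861)·1.573480 = -0.114091
denominator = 1 − 1.864360 = -0.864360
p = -0.114091 / -0.864360 = 0.1320

p = 0.1320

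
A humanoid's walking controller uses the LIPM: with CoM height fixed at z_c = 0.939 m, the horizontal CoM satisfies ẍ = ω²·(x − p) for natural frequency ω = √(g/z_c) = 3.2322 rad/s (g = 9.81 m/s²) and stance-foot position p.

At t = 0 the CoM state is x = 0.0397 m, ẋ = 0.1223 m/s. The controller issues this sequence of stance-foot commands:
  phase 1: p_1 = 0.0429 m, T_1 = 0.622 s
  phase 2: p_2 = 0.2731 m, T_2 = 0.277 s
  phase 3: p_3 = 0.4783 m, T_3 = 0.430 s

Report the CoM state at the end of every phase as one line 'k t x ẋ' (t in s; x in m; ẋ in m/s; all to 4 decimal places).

1 0.6220 0.1695 0.4268
2 0.8990 0.2598 0.2681
3 1.3290 0.1686 -0.7584

phase 1: p=0.0429, T=0.622, ωT=2.010428, cosh=3.800223, sinh=3.666292; start (x,ẋ)=(0.039700, 0.122300) → end (x,ẋ)=(0.169464, 0.426847)
phase 2: p=0.2731, T=0.277, ωT=0.895319, cosh=1.428297, sinh=1.019820; start (x,ẋ)=(0.169464, 0.426847) → end (x,ẋ)=(0.259756, 0.268054)
phase 3: p=0.4783, T=0.430, ωT=1.389846, cosh=2.131673, sinh=1.882559; start (x,ẋ)=(0.259756, 0.268054) → end (x,ẋ)=(0.168560, -0.758396)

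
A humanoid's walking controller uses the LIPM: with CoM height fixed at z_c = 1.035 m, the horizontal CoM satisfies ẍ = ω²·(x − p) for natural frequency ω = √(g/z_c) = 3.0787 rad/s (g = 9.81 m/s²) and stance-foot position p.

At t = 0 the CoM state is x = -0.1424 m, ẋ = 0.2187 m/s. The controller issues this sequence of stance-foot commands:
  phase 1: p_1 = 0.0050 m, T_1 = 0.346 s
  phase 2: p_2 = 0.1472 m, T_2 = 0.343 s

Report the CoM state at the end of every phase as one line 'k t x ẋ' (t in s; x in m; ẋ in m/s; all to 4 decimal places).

1 0.3460 -0.1434 -0.2252
2 0.6890 -0.4135 -1.4934

phase 1: p=0.0050, T=0.346, ωT=1.065230, cosh=1.623078, sinh=1.278429; start (x,ẋ)=(-0.142400, 0.218700) → end (x,ẋ)=(-0.143427, -0.225185)
phase 2: p=0.1472, T=0.343, ωT=1.055994, cosh=1.611339, sinh=1.263493; start (x,ẋ)=(-0.143427, -0.225185) → end (x,ẋ)=(-0.413513, -1.493361)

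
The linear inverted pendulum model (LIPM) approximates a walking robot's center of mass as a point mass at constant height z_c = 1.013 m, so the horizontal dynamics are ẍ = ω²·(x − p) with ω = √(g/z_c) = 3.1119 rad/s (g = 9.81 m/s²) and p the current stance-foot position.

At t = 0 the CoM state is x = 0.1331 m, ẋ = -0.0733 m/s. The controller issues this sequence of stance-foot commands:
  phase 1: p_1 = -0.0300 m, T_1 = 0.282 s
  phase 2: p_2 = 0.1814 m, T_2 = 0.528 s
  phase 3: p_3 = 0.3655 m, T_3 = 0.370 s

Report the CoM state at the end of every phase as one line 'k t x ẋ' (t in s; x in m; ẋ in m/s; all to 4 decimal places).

phase 1: p=-0.0300, T=0.282, ωT=0.877556, cosh=1.410406, sinh=0.994608; start (x,ẋ)=(0.133100, -0.073300) → end (x,ẋ)=(0.176609, 0.401431)
phase 2: p=0.1814, T=0.528, ωT=1.643083, cosh=2.682236, sinh=2.488853; start (x,ẋ)=(0.176609, 0.401431) → end (x,ẋ)=(0.489610, 1.039631)
phase 3: p=0.3655, T=0.370, ωT=1.151403, cosh=1.739410, sinh=1.423217; start (x,ẋ)=(0.489610, 1.039631) → end (x,ẋ)=(1.056850, 2.358016)

1 0.2820 0.1766 0.4014
2 0.8100 0.4896 1.0396
3 1.1800 1.0568 2.3580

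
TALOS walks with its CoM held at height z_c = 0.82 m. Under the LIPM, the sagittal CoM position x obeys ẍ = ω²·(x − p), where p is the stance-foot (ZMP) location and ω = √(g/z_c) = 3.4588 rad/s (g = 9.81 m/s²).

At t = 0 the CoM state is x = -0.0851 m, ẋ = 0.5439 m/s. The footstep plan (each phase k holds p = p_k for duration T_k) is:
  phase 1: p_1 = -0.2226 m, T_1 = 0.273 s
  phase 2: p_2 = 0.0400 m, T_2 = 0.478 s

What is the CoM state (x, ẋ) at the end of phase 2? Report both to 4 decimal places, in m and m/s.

phase 1: p=-0.2226, T=0.273, ωT=0.944252, cosh=1.479930, sinh=1.090960; start (x,ẋ)=(-0.085100, 0.543900) → end (x,ẋ)=(0.152445, 1.323778)
phase 2: p=0.0400, T=0.478, ωT=1.653306, cosh=2.707820, sinh=2.516404; start (x,ẋ)=(0.152445, 1.323778) → end (x,ẋ)=(1.307579, 4.563247)

x = 1.3076, ẋ = 4.5632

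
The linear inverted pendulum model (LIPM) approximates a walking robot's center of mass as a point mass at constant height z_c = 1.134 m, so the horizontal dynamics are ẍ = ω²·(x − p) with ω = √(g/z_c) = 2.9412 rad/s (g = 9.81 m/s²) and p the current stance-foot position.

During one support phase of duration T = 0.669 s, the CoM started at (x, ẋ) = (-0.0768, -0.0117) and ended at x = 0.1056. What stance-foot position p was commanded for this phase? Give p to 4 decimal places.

p = -0.1510

ωT = 2.9412·0.669 = 1.967663; cosh(ωT) = 3.646860, sinh(ωT) = 3.507077
x(T) = p + (x₀−p)·cosh(ωT) + (ẋ₀/ω)·sinh(ωT) ⇒ p·(1 − cosh) = x(T) − x₀·cosh − (ẋ₀/ω)·sinh
numerator   = 0.1056 − (-0.0768)·3.646860 − (-0.0117/2.9412)·3.507077 = 0.399630
denominator = 1 − 3.646860 = -2.646860
p = 0.399630 / -2.646860 = -0.1510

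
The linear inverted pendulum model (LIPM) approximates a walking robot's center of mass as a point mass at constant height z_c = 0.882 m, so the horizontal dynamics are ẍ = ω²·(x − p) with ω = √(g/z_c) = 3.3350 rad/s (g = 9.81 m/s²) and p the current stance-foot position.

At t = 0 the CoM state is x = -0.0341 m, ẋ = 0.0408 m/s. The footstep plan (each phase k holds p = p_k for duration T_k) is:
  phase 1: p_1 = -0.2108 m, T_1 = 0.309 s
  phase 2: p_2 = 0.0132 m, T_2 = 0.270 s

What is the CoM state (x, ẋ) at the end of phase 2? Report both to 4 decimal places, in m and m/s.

phase 1: p=-0.2108, T=0.309, ωT=1.030515, cosh=1.579666, sinh=1.222843; start (x,ẋ)=(-0.034100, 0.040800) → end (x,ẋ)=(0.083287, 0.785065)
phase 2: p=0.0132, T=0.270, ωT=0.900450, cosh=1.433548, sinh=1.027162; start (x,ẋ)=(0.083287, 0.785065) → end (x,ẋ)=(0.355469, 1.365518)

x = 0.3555, ẋ = 1.3655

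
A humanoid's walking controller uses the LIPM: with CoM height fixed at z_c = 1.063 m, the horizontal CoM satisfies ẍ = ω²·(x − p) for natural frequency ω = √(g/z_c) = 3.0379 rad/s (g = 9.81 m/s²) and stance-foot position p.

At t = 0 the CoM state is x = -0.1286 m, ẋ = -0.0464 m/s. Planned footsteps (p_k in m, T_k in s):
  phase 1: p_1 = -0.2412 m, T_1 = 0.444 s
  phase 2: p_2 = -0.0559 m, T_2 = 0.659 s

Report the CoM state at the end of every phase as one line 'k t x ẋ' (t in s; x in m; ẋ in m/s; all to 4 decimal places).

1 0.4440 -0.0371 0.5192
2 1.1030 0.6360 2.1644

phase 1: p=-0.2412, T=0.444, ωT=1.348828, cosh=2.056225, sinh=1.796681; start (x,ẋ)=(-0.128600, -0.046400) → end (x,ẋ)=(-0.037111, 0.519177)
phase 2: p=-0.0559, T=0.659, ωT=2.001976, cosh=3.769370, sinh=3.634302; start (x,ẋ)=(-0.037111, 0.519177) → end (x,ẋ)=(0.636025, 2.164414)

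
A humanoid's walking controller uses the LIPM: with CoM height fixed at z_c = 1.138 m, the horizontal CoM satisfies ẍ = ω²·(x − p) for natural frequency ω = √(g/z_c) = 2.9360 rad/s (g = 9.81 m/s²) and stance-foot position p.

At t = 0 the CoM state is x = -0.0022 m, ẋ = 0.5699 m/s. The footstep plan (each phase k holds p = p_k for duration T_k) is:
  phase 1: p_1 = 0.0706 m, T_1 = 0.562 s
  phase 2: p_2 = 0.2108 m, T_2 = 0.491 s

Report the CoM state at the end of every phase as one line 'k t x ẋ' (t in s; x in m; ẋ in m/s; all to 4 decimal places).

1 0.5620 0.3608 1.0025
2 1.0530 1.2270 3.1164

phase 1: p=0.0706, T=0.562, ωT=1.650032, cosh=2.699595, sinh=2.507551; start (x,ẋ)=(-0.002200, 0.569900) → end (x,ẋ)=(0.360804, 1.002533)
phase 2: p=0.2108, T=0.491, ωT=1.441576, cosh=2.231954, sinh=1.995399; start (x,ẋ)=(0.360804, 1.002533) → end (x,ẋ)=(1.226956, 3.116407)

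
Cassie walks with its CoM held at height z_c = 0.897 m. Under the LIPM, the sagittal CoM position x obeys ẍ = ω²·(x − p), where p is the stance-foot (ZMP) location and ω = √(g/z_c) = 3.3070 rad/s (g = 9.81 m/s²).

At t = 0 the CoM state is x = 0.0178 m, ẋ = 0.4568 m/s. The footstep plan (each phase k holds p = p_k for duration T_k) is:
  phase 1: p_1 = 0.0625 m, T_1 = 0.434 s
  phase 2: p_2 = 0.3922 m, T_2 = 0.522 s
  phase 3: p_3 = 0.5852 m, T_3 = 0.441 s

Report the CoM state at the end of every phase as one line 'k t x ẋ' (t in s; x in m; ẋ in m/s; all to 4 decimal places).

1 0.4340 0.2370 0.7209
2 0.9560 0.5354 0.6931
3 1.3970 0.8984 1.2353

phase 1: p=0.0625, T=0.434, ωT=1.435238, cosh=2.219352, sinh=1.981293; start (x,ẋ)=(0.017800, 0.456800) → end (x,ẋ)=(0.236973, 0.720919)
phase 2: p=0.3922, T=0.522, ωT=1.726254, cosh=2.898757, sinh=2.720807; start (x,ẋ)=(0.236973, 0.720919) → end (x,ẋ)=(0.535366, 0.693086)
phase 3: p=0.5852, T=0.441, ωT=1.458387, cosh=2.265815, sinh=2.033204; start (x,ẋ)=(0.535366, 0.693086) → end (x,ẋ)=(0.898408, 1.235334)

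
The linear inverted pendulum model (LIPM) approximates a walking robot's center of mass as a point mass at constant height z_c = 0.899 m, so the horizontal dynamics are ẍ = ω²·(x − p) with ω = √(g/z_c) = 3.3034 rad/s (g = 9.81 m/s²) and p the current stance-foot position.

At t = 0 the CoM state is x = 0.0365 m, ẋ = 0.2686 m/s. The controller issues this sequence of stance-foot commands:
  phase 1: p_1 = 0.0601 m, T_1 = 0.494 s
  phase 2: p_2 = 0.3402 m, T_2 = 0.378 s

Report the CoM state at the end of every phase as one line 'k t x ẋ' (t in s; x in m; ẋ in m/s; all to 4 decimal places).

phase 1: p=0.0601, T=0.494, ωT=1.631880, cosh=2.654519, sinh=2.458958; start (x,ẋ)=(0.036500, 0.268600) → end (x,ẋ)=(0.197392, 0.521303)
phase 2: p=0.3402, T=0.378, ωT=1.248685, cosh=1.886319, sinh=1.599438; start (x,ẋ)=(0.197392, 0.521303) → end (x,ẋ)=(0.323222, 0.228804)

1 0.4940 0.1974 0.5213
2 0.8720 0.3232 0.2288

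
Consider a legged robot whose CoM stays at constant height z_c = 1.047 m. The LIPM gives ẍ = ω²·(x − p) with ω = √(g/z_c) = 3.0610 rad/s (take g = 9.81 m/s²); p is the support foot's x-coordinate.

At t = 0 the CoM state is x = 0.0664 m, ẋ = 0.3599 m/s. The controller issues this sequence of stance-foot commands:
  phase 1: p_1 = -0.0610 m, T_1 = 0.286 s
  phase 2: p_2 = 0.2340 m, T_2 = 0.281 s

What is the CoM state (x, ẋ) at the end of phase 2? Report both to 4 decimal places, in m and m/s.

x = 0.5186, ẋ = 1.2480

phase 1: p=-0.0610, T=0.286, ωT=0.875446, cosh=1.408311, sinh=0.991635; start (x,ẋ)=(0.066400, 0.359900) → end (x,ẋ)=(0.235011, 0.893560)
phase 2: p=0.2340, T=0.281, ωT=0.860141, cosh=1.393298, sinh=0.970196; start (x,ẋ)=(0.235011, 0.893560) → end (x,ẋ)=(0.518626, 1.247999)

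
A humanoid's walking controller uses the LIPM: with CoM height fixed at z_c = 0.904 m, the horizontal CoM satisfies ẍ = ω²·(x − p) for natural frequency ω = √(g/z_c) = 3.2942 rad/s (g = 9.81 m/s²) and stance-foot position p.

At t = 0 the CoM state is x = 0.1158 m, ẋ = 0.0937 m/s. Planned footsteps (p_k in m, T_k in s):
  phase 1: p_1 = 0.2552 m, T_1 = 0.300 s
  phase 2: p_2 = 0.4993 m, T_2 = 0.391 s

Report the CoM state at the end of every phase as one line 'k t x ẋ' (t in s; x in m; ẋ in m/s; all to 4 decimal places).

phase 1: p=0.2552, T=0.300, ωT=0.988260, cosh=1.529390, sinh=1.157166; start (x,ẋ)=(0.115800, 0.093700) → end (x,ẋ)=(0.074917, -0.388080)
phase 2: p=0.4993, T=0.391, ωT=1.288032, cosh=1.950729, sinh=1.674916; start (x,ẋ)=(0.074917, -0.388080) → end (x,ẋ)=(-0.525872, -3.098574)

1 0.3000 0.0749 -0.3881
2 0.6910 -0.5259 -3.0986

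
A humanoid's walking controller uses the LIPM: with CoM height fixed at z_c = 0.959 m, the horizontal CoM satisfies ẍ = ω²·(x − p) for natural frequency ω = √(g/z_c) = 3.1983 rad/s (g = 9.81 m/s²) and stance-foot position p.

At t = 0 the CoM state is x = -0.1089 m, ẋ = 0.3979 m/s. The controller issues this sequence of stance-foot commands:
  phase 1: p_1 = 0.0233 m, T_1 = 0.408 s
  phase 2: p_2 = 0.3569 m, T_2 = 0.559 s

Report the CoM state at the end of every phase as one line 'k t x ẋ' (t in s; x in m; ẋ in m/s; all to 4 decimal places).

1 0.4080 -0.0259 0.0654
2 0.9670 -0.7596 -3.3550

phase 1: p=0.0233, T=0.408, ωT=1.304906, cosh=1.979271, sinh=1.708073; start (x,ẋ)=(-0.108900, 0.397900) → end (x,ẋ)=(-0.025859, 0.065353)
phase 2: p=0.3569, T=0.559, ωT=1.787850, cosh=3.071953, sinh=2.904634; start (x,ẋ)=(-0.025859, 0.065353) → end (x,ẋ)=(-0.759564, -3.355025)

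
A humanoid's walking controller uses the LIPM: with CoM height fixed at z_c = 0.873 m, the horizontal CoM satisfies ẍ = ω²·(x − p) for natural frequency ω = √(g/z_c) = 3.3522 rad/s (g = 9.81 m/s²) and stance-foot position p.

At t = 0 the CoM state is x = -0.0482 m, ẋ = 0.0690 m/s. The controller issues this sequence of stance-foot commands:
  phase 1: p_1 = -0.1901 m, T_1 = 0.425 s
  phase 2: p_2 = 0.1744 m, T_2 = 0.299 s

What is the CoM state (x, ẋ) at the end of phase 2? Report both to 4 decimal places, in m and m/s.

phase 1: p=-0.1901, T=0.425, ωT=1.424685, cosh=2.198566, sinh=1.957982; start (x,ẋ)=(-0.048200, 0.069000) → end (x,ẋ)=(0.162179, 1.083068)
phase 2: p=0.1744, T=0.299, ωT=1.002308, cosh=1.545797, sinh=1.178765; start (x,ẋ)=(0.162179, 1.083068) → end (x,ẋ)=(0.536358, 1.625912)

x = 0.5364, ẋ = 1.6259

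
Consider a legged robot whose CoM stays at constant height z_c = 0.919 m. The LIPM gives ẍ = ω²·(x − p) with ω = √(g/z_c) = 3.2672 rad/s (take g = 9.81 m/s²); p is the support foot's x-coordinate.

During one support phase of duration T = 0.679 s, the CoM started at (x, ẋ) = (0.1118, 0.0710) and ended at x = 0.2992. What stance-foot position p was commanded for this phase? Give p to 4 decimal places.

ωT = 3.2672·0.679 = 2.218429; cosh(ωT) = 4.650828, sinh(ωT) = 4.542048
x(T) = p + (x₀−p)·cosh(ωT) + (ẋ₀/ω)·sinh(ωT) ⇒ p·(1 − cosh) = x(T) − x₀·cosh − (ẋ₀/ω)·sinh
numerator   = 0.2992 − (0.1118)·4.650828 − (0.0710/3.2672)·4.542048 = -0.319466
denominator = 1 − 4.650828 = -3.650828
p = -0.319466 / -3.650828 = 0.0875

p = 0.0875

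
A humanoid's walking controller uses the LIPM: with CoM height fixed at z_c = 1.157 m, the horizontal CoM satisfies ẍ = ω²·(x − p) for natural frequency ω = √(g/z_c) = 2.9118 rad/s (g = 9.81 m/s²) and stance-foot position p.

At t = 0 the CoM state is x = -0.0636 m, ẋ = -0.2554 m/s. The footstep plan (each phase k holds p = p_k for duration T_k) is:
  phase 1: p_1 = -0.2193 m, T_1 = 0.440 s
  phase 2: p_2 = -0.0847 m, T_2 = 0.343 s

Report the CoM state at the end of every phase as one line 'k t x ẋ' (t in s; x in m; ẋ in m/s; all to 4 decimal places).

1 0.4400 -0.0631 0.2580
2 0.7830 0.0526 0.4716

phase 1: p=-0.2193, T=0.440, ωT=1.281192, cosh=1.939318, sinh=1.661612; start (x,ẋ)=(-0.063600, -0.255400) → end (x,ẋ)=(-0.063092, 0.258019)
phase 2: p=-0.0847, T=0.343, ωT=0.998747, cosh=1.541610, sinh=1.173269; start (x,ẋ)=(-0.063092, 0.258019) → end (x,ẋ)=(0.052577, 0.471585)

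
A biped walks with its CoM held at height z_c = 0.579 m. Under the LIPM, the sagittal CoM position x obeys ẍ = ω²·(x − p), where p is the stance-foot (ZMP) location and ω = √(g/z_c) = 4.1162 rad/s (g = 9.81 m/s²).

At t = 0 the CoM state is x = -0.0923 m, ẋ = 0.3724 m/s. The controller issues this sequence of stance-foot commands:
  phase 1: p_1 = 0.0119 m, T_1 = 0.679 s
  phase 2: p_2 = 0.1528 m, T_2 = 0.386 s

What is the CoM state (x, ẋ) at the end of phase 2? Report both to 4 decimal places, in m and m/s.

phase 1: p=0.0119, T=0.679, ωT=2.794900, cosh=8.211055, sinh=8.149934; start (x,ẋ)=(-0.092300, 0.372400) → end (x,ẋ)=(-0.106353, -0.437775)
phase 2: p=0.1528, T=0.386, ωT=1.588853, cosh=2.551144, sinh=2.346984; start (x,ẋ)=(-0.106353, -0.437775) → end (x,ẋ)=(-0.757948, -3.620414)

x = -0.7579, ẋ = -3.6204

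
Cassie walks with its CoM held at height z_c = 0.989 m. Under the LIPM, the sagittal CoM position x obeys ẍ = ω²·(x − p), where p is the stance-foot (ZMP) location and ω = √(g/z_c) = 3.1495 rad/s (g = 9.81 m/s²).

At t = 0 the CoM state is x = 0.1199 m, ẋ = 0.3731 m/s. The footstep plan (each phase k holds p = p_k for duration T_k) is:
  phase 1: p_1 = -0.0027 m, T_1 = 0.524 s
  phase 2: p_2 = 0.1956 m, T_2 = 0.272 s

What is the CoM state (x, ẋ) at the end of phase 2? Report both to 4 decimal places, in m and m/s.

x = 1.3988, ẋ = 4.0537

phase 1: p=-0.0027, T=0.524, ωT=1.650338, cosh=2.700363, sinh=2.508378; start (x,ẋ)=(0.119900, 0.373100) → end (x,ẋ)=(0.625515, 1.976062)
phase 2: p=0.1956, T=0.272, ωT=0.856664, cosh=1.389933, sinh=0.965357; start (x,ẋ)=(0.625515, 1.976062) → end (x,ẋ)=(1.398838, 4.053704)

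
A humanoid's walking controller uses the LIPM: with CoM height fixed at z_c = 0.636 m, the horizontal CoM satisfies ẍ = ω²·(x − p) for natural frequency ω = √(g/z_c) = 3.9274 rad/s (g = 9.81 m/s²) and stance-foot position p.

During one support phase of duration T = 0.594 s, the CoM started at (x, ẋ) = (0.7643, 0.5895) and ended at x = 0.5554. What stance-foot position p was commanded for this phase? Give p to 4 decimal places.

ωT = 3.9274·0.594 = 2.332876; cosh(ωT) = 5.202278, sinh(ωT) = 5.105261
x(T) = p + (x₀−p)·cosh(ωT) + (ẋ₀/ω)·sinh(ωT) ⇒ p·(1 − cosh) = x(T) − x₀·cosh − (ẋ₀/ω)·sinh
numerator   = 0.5554 − (0.7643)·5.202278 − (0.5895/3.9274)·5.105261 = -4.186997
denominator = 1 − 5.202278 = -4.202278
p = -4.186997 / -4.202278 = 0.9964

p = 0.9964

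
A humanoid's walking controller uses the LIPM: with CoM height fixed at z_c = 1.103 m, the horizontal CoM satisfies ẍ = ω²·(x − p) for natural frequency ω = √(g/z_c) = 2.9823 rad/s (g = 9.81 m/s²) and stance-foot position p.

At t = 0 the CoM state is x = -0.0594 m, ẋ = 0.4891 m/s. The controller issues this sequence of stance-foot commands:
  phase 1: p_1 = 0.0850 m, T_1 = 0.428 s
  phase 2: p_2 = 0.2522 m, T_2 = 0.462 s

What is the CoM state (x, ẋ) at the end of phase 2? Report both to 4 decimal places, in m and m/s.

phase 1: p=0.0850, T=0.428, ωT=1.276424, cosh=1.931418, sinh=1.652385; start (x,ẋ)=(-0.059400, 0.489100) → end (x,ẋ)=(0.077096, 0.233067)
phase 2: p=0.2522, T=0.462, ωT=1.377823, cosh=2.109192, sinh=1.857065; start (x,ẋ)=(0.077096, 0.233067) → end (x,ẋ)=(0.028002, -0.478201)

x = 0.0280, ẋ = -0.4782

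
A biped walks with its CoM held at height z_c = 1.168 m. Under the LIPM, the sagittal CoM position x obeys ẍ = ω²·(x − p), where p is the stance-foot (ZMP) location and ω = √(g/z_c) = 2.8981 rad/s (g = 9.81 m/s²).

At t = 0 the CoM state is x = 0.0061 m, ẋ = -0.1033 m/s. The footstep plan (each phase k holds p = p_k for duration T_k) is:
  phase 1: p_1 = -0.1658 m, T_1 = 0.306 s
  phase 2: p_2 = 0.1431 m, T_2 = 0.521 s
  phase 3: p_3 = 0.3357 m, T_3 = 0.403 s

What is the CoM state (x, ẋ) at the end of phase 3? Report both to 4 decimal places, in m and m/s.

phase 1: p=-0.1658, T=0.306, ωT=0.886819, cosh=1.419680, sinh=1.007715; start (x,ẋ)=(0.006100, -0.103300) → end (x,ẋ)=(0.042324, 0.355374)
phase 2: p=0.1431, T=0.521, ωT=1.509910, cosh=2.373627, sinh=2.152697; start (x,ẋ)=(0.042324, 0.355374) → end (x,ẋ)=(0.167866, 0.214810)
phase 3: p=0.3357, T=0.403, ωT=1.167934, cosh=1.763176, sinh=1.452168; start (x,ẋ)=(0.167866, 0.214810) → end (x,ẋ)=(0.147415, -0.327587)

x = 0.1474, ẋ = -0.3276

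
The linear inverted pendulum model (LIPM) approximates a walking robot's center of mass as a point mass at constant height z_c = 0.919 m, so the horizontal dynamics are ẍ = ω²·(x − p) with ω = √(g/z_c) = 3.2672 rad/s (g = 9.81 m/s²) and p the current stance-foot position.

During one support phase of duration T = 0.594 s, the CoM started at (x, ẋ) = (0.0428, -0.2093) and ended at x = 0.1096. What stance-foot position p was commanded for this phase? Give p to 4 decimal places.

ωT = 3.2672·0.594 = 1.940717; cosh(ωT) = 3.553671, sinh(ωT) = 3.410070
x(T) = p + (x₀−p)·cosh(ωT) + (ẋ₀/ω)·sinh(ωT) ⇒ p·(1 − cosh) = x(T) − x₀·cosh − (ẋ₀/ω)·sinh
numerator   = 0.1096 − (0.0428)·3.553671 − (-0.2093/3.2672)·3.410070 = 0.175955
denominator = 1 − 3.553671 = -2.553671
p = 0.175955 / -2.553671 = -0.0689

p = -0.0689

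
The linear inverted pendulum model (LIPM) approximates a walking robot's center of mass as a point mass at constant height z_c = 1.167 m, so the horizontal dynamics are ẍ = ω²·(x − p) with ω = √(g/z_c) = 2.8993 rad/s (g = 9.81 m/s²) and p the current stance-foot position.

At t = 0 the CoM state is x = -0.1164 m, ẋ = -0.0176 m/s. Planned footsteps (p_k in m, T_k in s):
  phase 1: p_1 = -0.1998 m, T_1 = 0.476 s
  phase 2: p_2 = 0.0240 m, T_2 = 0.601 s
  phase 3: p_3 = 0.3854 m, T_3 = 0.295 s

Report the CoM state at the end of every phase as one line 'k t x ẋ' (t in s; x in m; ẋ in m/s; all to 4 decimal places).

1 0.4760 -0.0348 0.4130
2 1.0770 0.2451 0.7433
3 1.3720 0.4376 0.6402

phase 1: p=-0.1998, T=0.476, ωT=1.380067, cosh=2.113364, sinh=1.861803; start (x,ẋ)=(-0.116400, -0.017600) → end (x,ẋ)=(-0.034847, 0.412992)
phase 2: p=0.0240, T=0.601, ωT=1.742479, cosh=2.943286, sinh=2.768200; start (x,ẋ)=(-0.034847, 0.412992) → end (x,ẋ)=(0.245113, 0.743253)
phase 3: p=0.3854, T=0.295, ωT=0.855294, cosh=1.388611, sinh=0.963453; start (x,ẋ)=(0.245113, 0.743253) → end (x,ẋ)=(0.437582, 0.640219)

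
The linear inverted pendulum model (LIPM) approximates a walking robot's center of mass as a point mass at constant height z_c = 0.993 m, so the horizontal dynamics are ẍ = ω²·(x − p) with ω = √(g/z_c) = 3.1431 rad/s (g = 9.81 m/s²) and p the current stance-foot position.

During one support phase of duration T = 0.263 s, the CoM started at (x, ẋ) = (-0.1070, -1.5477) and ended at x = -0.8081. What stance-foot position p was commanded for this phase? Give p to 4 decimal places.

p = 0.5736

ωT = 3.1431·0.263 = 0.826635; cosh(ωT) = 1.361567, sinh(ωT) = 0.924048
x(T) = p + (x₀−p)·cosh(ωT) + (ẋ₀/ω)·sinh(ωT) ⇒ p·(1 − cosh) = x(T) − x₀·cosh − (ẋ₀/ω)·sinh
numerator   = -0.8081 − (-0.1070)·1.361567 − (-1.5477/3.1431)·0.924048 = -0.207400
denominator = 1 − 1.361567 = -0.361567
p = -0.207400 / -0.361567 = 0.5736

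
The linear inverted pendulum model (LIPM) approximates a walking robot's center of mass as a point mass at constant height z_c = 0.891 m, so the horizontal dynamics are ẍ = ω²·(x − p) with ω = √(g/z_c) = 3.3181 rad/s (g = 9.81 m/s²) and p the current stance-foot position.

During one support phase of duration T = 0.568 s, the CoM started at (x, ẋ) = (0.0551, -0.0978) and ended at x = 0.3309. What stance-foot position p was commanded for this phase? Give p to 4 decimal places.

ωT = 3.3181·0.568 = 1.884681; cosh(ωT) = 3.368065, sinh(ωT) = 3.216187
x(T) = p + (x₀−p)·cosh(ωT) + (ẋ₀/ω)·sinh(ωT) ⇒ p·(1 − cosh) = x(T) − x₀·cosh − (ẋ₀/ω)·sinh
numerator   = 0.3309 − (0.0551)·3.368065 − (-0.0978/3.3181)·3.216187 = 0.240116
denominator = 1 − 3.368065 = -2.368065
p = 0.240116 / -2.368065 = -0.1014

p = -0.1014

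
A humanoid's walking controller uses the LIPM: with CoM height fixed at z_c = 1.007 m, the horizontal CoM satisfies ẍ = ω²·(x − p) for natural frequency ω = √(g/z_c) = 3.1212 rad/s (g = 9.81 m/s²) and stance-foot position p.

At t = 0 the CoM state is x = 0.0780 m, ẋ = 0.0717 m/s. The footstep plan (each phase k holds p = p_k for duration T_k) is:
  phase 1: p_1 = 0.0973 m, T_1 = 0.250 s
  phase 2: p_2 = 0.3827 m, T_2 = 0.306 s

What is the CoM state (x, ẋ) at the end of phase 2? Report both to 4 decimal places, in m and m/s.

x = -0.0364, ẋ = -0.9420

phase 1: p=0.0973, T=0.250, ωT=0.780300, cosh=1.320198, sinh=0.861929; start (x,ẋ)=(0.078000, 0.071700) → end (x,ẋ)=(0.091620, 0.042736)
phase 2: p=0.3827, T=0.306, ωT=0.955087, cosh=1.491838, sinh=1.107059; start (x,ẋ)=(0.091620, 0.042736) → end (x,ẋ)=(-0.036385, -0.942027)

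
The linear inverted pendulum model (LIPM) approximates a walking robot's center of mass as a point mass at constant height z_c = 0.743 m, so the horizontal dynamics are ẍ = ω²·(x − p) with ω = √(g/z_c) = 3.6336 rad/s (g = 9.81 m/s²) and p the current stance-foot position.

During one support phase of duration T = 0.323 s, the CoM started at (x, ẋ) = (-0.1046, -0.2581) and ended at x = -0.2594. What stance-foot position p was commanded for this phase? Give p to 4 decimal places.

p = -0.0386

ωT = 3.6336·0.323 = 1.173653; cosh(ωT) = 1.771509, sinh(ωT) = 1.462274
x(T) = p + (x₀−p)·cosh(ωT) + (ẋ₀/ω)·sinh(ωT) ⇒ p·(1 − cosh) = x(T) − x₀·cosh − (ẋ₀/ω)·sinh
numerator   = -0.2594 − (-0.1046)·1.771509 − (-0.2581/3.6336)·1.462274 = 0.029767
denominator = 1 − 1.771509 = -0.771509
p = 0.029767 / -0.771509 = -0.0386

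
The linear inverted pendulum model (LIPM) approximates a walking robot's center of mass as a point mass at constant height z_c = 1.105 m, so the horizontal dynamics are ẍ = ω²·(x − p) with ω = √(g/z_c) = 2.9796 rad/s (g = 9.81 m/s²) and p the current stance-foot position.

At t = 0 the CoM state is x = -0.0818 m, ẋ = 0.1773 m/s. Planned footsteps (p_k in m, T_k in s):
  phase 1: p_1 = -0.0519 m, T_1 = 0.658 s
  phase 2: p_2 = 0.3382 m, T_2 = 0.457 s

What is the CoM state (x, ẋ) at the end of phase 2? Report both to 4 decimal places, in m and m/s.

phase 1: p=-0.0519, T=0.658, ωT=1.960577, cosh=3.622100, sinh=3.481323; start (x,ẋ)=(-0.081800, 0.177300) → end (x,ẋ)=(0.046954, 0.332047)
phase 2: p=0.3382, T=0.457, ωT=1.361677, cosh=2.079482, sinh=1.823251; start (x,ẋ)=(0.046954, 0.332047) → end (x,ẋ)=(-0.064257, -0.891725)

x = -0.0643, ẋ = -0.8917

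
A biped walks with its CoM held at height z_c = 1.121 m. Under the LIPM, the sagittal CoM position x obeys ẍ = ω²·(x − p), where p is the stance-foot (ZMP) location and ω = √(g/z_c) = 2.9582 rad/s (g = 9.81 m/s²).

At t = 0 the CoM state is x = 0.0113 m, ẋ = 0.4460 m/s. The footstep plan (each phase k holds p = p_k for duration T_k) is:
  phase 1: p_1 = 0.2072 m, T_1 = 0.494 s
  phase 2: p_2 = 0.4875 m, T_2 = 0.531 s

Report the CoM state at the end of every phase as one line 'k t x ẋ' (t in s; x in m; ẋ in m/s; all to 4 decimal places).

1 0.4940 0.0697 -0.1689
2 1.0250 -0.6923 -3.2681

phase 1: p=0.2072, T=0.494, ωT=1.461351, cosh=2.271851, sinh=2.039929; start (x,ẋ)=(0.011300, 0.446000) → end (x,ẋ)=(0.069699, -0.168916)
phase 2: p=0.4875, T=0.531, ωT=1.570804, cosh=2.509197, sinh=2.301319; start (x,ẋ)=(0.069699, -0.168916) → end (x,ẋ)=(-0.692252, -3.268133)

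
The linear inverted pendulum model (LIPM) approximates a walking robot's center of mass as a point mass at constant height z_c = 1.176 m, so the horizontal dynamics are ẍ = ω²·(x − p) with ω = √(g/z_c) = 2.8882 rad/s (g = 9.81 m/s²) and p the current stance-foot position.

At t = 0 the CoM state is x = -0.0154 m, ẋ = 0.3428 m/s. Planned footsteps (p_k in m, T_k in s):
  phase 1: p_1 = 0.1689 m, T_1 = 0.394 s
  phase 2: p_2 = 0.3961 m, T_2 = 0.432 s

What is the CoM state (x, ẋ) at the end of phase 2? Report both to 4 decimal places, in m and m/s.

x = -0.4025, ẋ = -2.0376

phase 1: p=0.1689, T=0.394, ωT=1.137951, cosh=1.720421, sinh=1.399946; start (x,ẋ)=(-0.015400, 0.342800) → end (x,ẋ)=(0.017986, -0.155424)
phase 2: p=0.3961, T=0.432, ωT=1.247702, cosh=1.884748, sinh=1.597584; start (x,ẋ)=(0.017986, -0.155424) → end (x,ẋ)=(-0.402522, -2.037609)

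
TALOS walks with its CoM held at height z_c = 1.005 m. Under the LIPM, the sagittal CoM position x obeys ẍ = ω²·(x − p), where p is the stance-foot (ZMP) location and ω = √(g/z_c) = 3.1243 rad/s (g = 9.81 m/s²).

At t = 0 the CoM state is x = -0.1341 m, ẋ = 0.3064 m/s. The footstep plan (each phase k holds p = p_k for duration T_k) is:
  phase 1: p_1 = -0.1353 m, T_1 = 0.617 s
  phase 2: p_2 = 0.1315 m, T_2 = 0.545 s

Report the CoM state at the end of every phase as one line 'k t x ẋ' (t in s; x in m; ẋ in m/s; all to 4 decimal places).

phase 1: p=-0.1353, T=0.617, ωT=1.927693, cosh=3.509559, sinh=3.364076; start (x,ẋ)=(-0.134100, 0.306400) → end (x,ẋ)=(0.198826, 1.087941)
phase 2: p=0.1315, T=0.545, ωT=1.702743, cosh=2.835584, sinh=2.653401; start (x,ẋ)=(0.198826, 1.087941) → end (x,ẋ)=(1.246375, 3.643086)

1 0.6170 0.1988 1.0879
2 1.1620 1.2464 3.6431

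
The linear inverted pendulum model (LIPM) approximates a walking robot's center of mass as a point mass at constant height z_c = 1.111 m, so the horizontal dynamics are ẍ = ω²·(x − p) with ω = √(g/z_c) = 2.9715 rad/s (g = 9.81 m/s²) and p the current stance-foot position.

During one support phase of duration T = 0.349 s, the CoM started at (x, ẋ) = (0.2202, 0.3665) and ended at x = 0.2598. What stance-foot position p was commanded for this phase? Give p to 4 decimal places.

p = 0.4116

ωT = 2.9715·0.349 = 1.037053; cosh(ωT) = 1.587695, sinh(ωT) = 1.233198
x(T) = p + (x₀−p)·cosh(ωT) + (ẋ₀/ω)·sinh(ωT) ⇒ p·(1 − cosh) = x(T) − x₀·cosh − (ẋ₀/ω)·sinh
numerator   = 0.2598 − (0.2202)·1.587695 − (0.3665/2.9715)·1.233198 = -0.241911
denominator = 1 − 1.587695 = -0.587695
p = -0.241911 / -0.587695 = 0.4116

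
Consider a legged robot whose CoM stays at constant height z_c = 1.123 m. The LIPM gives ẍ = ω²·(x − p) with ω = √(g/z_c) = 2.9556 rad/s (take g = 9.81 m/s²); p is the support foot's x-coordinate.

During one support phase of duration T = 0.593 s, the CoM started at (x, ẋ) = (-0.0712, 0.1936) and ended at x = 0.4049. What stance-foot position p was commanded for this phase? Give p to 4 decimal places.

ωT = 2.9556·0.593 = 1.752671; cosh(ωT) = 2.971652, sinh(ωT) = 2.798341
x(T) = p + (x₀−p)·cosh(ωT) + (ẋ₀/ω)·sinh(ωT) ⇒ p·(1 − cosh) = x(T) − x₀·cosh − (ẋ₀/ω)·sinh
numerator   = 0.4049 − (-0.0712)·2.971652 − (0.1936/2.9556)·2.798341 = 0.433182
denominator = 1 − 2.971652 = -1.971652
p = 0.433182 / -1.971652 = -0.2197

p = -0.2197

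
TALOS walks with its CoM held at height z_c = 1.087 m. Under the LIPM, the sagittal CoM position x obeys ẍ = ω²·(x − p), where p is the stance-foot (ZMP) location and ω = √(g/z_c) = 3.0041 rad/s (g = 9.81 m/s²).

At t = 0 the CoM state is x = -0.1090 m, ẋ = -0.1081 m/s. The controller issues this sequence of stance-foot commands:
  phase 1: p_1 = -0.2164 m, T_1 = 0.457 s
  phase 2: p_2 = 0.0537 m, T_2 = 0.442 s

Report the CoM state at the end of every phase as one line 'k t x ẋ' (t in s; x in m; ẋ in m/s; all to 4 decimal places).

phase 1: p=-0.2164, T=0.457, ωT=1.372874, cosh=2.100027, sinh=1.846649; start (x,ẋ)=(-0.109000, -0.108100) → end (x,ẋ)=(-0.057307, 0.368791)
phase 2: p=0.0537, T=0.442, ωT=1.327812, cosh=2.018918, sinh=1.753862; start (x,ẋ)=(-0.057307, 0.368791) → end (x,ẋ)=(0.044894, 0.159686)

1 0.4570 -0.0573 0.3688
2 0.8990 0.0449 0.1597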